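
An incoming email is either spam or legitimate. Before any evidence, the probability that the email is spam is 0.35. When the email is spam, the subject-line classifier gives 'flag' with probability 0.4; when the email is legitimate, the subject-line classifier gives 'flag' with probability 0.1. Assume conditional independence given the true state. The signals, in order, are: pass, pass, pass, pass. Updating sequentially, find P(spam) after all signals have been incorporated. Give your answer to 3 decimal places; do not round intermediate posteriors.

0.096

After 'pass': P(spam) = 0.6·0.3500 / (0.6·0.3500 + 0.9·0.6500) ≈ 0.2642
After 'pass': P(spam) = 0.6·0.2642 / (0.6·0.2642 + 0.9·0.7358) ≈ 0.1931
After 'pass': P(spam) = 0.6·0.1931 / (0.6·0.1931 + 0.9·0.8069) ≈ 0.1376
After 'pass': P(spam) = 0.6·0.1376 / (0.6·0.1376 + 0.9·0.8624) ≈ 0.0961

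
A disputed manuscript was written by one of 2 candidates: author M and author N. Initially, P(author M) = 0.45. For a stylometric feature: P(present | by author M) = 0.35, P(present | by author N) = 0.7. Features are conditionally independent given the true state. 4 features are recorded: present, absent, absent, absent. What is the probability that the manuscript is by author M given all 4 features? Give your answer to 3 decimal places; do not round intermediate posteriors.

Each posterior becomes the prior for the next update.
After 'present': P(author M) = 0.35·0.4500 / (0.35·0.4500 + 0.7·0.5500) ≈ 0.2903
After 'absent': P(author M) = 0.65·0.2903 / (0.65·0.2903 + 0.3·0.7097) ≈ 0.4699
After 'absent': P(author M) = 0.65·0.4699 / (0.65·0.4699 + 0.3·0.5301) ≈ 0.6576
After 'absent': P(author M) = 0.65·0.6576 / (0.65·0.6576 + 0.3·0.3424) ≈ 0.8062

0.806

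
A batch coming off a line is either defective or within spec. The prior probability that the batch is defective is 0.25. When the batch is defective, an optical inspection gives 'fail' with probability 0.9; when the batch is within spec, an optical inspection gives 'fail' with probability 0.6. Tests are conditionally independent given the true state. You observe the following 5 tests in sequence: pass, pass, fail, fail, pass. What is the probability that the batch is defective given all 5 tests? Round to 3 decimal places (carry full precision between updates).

After 'pass': P(defective) = 0.1·0.2500 / (0.1·0.2500 + 0.4·0.7500) ≈ 0.0769
After 'pass': P(defective) = 0.1·0.0769 / (0.1·0.0769 + 0.4·0.9231) ≈ 0.0204
After 'fail': P(defective) = 0.9·0.0204 / (0.9·0.0204 + 0.6·0.9796) ≈ 0.0303
After 'fail': P(defective) = 0.9·0.0303 / (0.9·0.0303 + 0.6·0.9697) ≈ 0.0448
After 'pass': P(defective) = 0.1·0.0448 / (0.1·0.0448 + 0.4·0.9552) ≈ 0.0116

0.012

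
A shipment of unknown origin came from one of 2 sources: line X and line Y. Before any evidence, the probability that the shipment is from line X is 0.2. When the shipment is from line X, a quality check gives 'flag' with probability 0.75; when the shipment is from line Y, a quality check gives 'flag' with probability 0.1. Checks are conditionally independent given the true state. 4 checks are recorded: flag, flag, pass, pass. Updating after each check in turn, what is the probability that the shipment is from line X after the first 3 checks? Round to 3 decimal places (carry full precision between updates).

After 'flag': P(line X) = 0.75·0.2000 / (0.75·0.2000 + 0.1·0.8000) ≈ 0.6522
After 'flag': P(line X) = 0.75·0.6522 / (0.75·0.6522 + 0.1·0.3478) ≈ 0.9336
After 'pass': P(line X) = 0.25·0.9336 / (0.25·0.9336 + 0.9·0.0664) ≈ 0.7962

0.796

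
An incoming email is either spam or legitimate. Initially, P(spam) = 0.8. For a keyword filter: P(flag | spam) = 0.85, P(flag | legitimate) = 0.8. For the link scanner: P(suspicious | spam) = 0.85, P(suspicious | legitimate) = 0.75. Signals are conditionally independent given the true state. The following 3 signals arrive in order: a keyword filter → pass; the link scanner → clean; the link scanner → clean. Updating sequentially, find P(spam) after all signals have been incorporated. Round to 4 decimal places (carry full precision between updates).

After a keyword filter='pass': P(spam) = 0.15·0.8000 / (0.15·0.8000 + 0.2·0.2000) ≈ 0.7500
After the link scanner='clean': P(spam) = 0.15·0.7500 / (0.15·0.7500 + 0.25·0.2500) ≈ 0.6429
After the link scanner='clean': P(spam) = 0.15·0.6429 / (0.15·0.6429 + 0.25·0.3571) ≈ 0.5192

0.5192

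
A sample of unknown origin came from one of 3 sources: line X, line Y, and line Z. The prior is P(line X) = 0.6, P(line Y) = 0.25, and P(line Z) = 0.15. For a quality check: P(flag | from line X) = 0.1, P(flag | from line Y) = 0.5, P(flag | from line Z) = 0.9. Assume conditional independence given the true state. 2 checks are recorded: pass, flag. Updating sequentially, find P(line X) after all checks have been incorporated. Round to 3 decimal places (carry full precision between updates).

0.415

Apply Bayes' rule sequentially, carrying P(line X) forward.
After 'pass': normaliser = 0.9·0.6000 + 0.5·0.2500 + 0.1·0.1500; P(line X) ≈ 0.7941, P(line Y) ≈ 0.1838, P(line Z) ≈ 0.0221
After 'flag': normaliser = 0.1·0.7941 + 0.5·0.1838 + 0.9·0.0221; P(line X) ≈ 0.4154, P(line Y) ≈ 0.4808, P(line Z) ≈ 0.1038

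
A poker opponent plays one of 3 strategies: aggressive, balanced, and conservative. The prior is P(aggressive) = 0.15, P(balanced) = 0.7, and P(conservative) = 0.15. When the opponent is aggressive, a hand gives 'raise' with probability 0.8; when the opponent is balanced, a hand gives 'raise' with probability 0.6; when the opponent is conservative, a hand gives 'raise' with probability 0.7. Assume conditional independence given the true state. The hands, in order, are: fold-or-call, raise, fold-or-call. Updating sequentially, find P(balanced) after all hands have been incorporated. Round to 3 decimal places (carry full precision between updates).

0.825

After 'fold-or-call': normaliser = 0.2·0.1500 + 0.4·0.7000 + 0.3·0.1500; P(aggressive) ≈ 0.0845, P(balanced) ≈ 0.7887, P(conservative) ≈ 0.1268
After 'raise': normaliser = 0.8·0.0845 + 0.6·0.7887 + 0.7·0.1268; P(aggressive) ≈ 0.1074, P(balanced) ≈ 0.7517, P(conservative) ≈ 0.1409
After 'fold-or-call': normaliser = 0.2·0.1074 + 0.4·0.7517 + 0.3·0.1409; P(aggressive) ≈ 0.0589, P(balanced) ≈ 0.8250, P(conservative) ≈ 0.1160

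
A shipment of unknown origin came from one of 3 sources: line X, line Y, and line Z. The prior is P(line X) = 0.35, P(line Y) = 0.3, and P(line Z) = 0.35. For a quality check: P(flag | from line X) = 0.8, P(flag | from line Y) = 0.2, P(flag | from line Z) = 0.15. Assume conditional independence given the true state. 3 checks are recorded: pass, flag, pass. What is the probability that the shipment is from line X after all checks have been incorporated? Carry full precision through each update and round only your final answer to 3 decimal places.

After 'pass': normaliser = 0.2·0.3500 + 0.8·0.3000 + 0.85·0.3500; P(line X) ≈ 0.1152, P(line Y) ≈ 0.3951, P(line Z) ≈ 0.4897
After 'flag': normaliser = 0.8·0.1152 + 0.2·0.3951 + 0.15·0.4897; P(line X) ≈ 0.3768, P(line Y) ≈ 0.3230, P(line Z) ≈ 0.3003
After 'pass': normaliser = 0.2·0.3768 + 0.8·0.3230 + 0.85·0.3003; P(line X) ≈ 0.1280, P(line Y) ≈ 0.4387, P(line Z) ≈ 0.4333

0.128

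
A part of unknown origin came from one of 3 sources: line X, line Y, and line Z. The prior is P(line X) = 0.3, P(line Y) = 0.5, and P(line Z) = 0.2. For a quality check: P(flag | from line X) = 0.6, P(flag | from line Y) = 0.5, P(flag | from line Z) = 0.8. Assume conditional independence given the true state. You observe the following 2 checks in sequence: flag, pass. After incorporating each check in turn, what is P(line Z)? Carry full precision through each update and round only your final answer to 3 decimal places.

0.140

After 'flag': normaliser = 0.6·0.3000 + 0.5·0.5000 + 0.8·0.2000; P(line X) ≈ 0.3051, P(line Y) ≈ 0.4237, P(line Z) ≈ 0.2712
After 'pass': normaliser = 0.4·0.3051 + 0.5·0.4237 + 0.2·0.2712; P(line X) ≈ 0.3144, P(line Y) ≈ 0.5459, P(line Z) ≈ 0.1397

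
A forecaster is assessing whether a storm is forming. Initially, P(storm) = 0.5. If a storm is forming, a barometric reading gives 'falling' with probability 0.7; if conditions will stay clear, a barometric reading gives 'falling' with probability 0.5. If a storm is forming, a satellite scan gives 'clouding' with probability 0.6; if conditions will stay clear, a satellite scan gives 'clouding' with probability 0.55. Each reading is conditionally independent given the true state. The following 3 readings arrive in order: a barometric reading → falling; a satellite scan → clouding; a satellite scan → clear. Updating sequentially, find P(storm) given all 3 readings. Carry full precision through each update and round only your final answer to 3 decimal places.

0.576

After a barometric reading='falling': P(storm) = 0.7·0.5000 / (0.7·0.5000 + 0.5·0.5000) ≈ 0.5833
After a satellite scan='clouding': P(storm) = 0.6·0.5833 / (0.6·0.5833 + 0.55·0.4167) ≈ 0.6043
After a satellite scan='clear': P(storm) = 0.4·0.6043 / (0.4·0.6043 + 0.45·0.3957) ≈ 0.5758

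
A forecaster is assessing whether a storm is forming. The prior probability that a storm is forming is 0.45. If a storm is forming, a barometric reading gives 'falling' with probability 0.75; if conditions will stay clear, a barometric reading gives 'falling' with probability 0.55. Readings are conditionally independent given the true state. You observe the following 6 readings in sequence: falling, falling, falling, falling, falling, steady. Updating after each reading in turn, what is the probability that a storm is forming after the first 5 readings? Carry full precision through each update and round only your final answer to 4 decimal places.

Each posterior becomes the prior for the next update.
After 'falling': P(storm) = 0.75·0.4500 / (0.75·0.4500 + 0.55·0.5500) ≈ 0.5273
After 'falling': P(storm) = 0.75·0.5273 / (0.75·0.5273 + 0.55·0.4727) ≈ 0.6034
After 'falling': P(storm) = 0.75·0.6034 / (0.75·0.6034 + 0.55·0.3966) ≈ 0.6748
After 'falling': P(storm) = 0.75·0.6748 / (0.75·0.6748 + 0.55·0.3252) ≈ 0.7388
After 'falling': P(storm) = 0.75·0.7388 / (0.75·0.7388 + 0.55·0.2612) ≈ 0.7941

0.7941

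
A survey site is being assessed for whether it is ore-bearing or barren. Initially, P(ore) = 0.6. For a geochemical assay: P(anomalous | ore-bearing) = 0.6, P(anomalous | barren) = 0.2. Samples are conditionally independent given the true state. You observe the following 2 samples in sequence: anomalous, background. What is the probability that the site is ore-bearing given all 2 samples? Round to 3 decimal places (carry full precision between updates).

After 'anomalous': P(ore) = 0.6·0.6000 / (0.6·0.6000 + 0.2·0.4000) ≈ 0.8182
After 'background': P(ore) = 0.4·0.8182 / (0.4·0.8182 + 0.8·0.1818) ≈ 0.6923

0.692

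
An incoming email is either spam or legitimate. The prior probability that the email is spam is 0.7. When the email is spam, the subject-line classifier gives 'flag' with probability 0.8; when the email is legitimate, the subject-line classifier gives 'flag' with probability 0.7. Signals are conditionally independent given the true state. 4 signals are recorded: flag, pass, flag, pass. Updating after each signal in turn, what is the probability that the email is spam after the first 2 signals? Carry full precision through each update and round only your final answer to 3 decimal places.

After 'flag': P(spam) = 0.8·0.7000 / (0.8·0.7000 + 0.7·0.3000) ≈ 0.7273
After 'pass': P(spam) = 0.2·0.7273 / (0.2·0.7273 + 0.3·0.2727) ≈ 0.6400

0.640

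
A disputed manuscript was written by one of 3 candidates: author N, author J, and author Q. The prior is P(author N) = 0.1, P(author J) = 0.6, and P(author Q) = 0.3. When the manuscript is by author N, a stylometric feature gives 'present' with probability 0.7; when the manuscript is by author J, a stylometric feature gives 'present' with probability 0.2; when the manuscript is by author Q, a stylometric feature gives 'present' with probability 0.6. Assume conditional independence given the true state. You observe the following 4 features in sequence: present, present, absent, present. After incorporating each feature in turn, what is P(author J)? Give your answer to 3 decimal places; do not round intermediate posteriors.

0.096

Each posterior becomes the prior for the next update.
After 'present': normaliser = 0.7·0.1000 + 0.2·0.6000 + 0.6·0.3000; P(author N) ≈ 0.1892, P(author J) ≈ 0.3243, P(author Q) ≈ 0.4865
After 'present': normaliser = 0.7·0.1892 + 0.2·0.3243 + 0.6·0.4865; P(author N) ≈ 0.2707, P(author J) ≈ 0.1326, P(author Q) ≈ 0.5967
After 'absent': normaliser = 0.3·0.2707 + 0.8·0.1326 + 0.4·0.5967; P(author N) ≈ 0.1907, P(author J) ≈ 0.2490, P(author Q) ≈ 0.5603
After 'present': normaliser = 0.7·0.1907 + 0.2·0.2490 + 0.6·0.5603; P(author N) ≈ 0.2569, P(author J) ≈ 0.0959, P(author Q) ≈ 0.6472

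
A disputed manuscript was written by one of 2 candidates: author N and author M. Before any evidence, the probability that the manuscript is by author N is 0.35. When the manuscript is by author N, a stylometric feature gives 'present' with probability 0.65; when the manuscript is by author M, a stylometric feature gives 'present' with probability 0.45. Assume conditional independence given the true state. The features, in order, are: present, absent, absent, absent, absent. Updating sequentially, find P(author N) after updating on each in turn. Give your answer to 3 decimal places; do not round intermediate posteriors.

After 'present': P(author N) = 0.65·0.3500 / (0.65·0.3500 + 0.45·0.6500) ≈ 0.4375
After 'absent': P(author N) = 0.35·0.4375 / (0.35·0.4375 + 0.55·0.5625) ≈ 0.3311
After 'absent': P(author N) = 0.35·0.3311 / (0.35·0.3311 + 0.55·0.6689) ≈ 0.2395
After 'absent': P(author N) = 0.35·0.2395 / (0.35·0.2395 + 0.55·0.7605) ≈ 0.1670
After 'absent': P(author N) = 0.35·0.1670 / (0.35·0.1670 + 0.55·0.8330) ≈ 0.1131

0.113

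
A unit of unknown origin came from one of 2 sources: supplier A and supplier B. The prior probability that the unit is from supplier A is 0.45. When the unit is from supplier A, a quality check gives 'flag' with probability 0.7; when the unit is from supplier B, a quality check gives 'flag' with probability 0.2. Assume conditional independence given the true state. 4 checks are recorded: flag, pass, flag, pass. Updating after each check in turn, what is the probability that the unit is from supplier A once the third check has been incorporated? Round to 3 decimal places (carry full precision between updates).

After 'flag': P(supplier A) = 0.7·0.4500 / (0.7·0.4500 + 0.2·0.5500) ≈ 0.7412
After 'pass': P(supplier A) = 0.3·0.7412 / (0.3·0.7412 + 0.8·0.2588) ≈ 0.5178
After 'flag': P(supplier A) = 0.7·0.5178 / (0.7·0.5178 + 0.2·0.4822) ≈ 0.7899

0.790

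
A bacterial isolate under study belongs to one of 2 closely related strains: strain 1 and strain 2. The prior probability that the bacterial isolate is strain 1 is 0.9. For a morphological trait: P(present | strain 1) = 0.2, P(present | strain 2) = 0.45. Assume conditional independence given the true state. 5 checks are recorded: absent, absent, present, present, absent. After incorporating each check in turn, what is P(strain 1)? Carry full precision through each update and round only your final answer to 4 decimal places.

Each posterior becomes the prior for the next update.
After 'absent': P(strain 1) = 0.8·0.9000 / (0.8·0.9000 + 0.55·0.1000) ≈ 0.9290
After 'absent': P(strain 1) = 0.8·0.9290 / (0.8·0.9290 + 0.55·0.0710) ≈ 0.9501
After 'present': P(strain 1) = 0.2·0.9501 / (0.2·0.9501 + 0.45·0.0499) ≈ 0.8943
After 'present': P(strain 1) = 0.2·0.8943 / (0.2·0.8943 + 0.45·0.1057) ≈ 0.7900
After 'absent': P(strain 1) = 0.8·0.7900 / (0.8·0.7900 + 0.55·0.2100) ≈ 0.8455

0.8455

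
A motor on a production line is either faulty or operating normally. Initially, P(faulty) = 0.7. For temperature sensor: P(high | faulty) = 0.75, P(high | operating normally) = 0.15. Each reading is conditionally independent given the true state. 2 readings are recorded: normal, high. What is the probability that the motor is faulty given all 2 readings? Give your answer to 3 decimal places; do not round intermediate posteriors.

0.774

After 'normal': P(faulty) = 0.25·0.7000 / (0.25·0.7000 + 0.85·0.3000) ≈ 0.4070
After 'high': P(faulty) = 0.75·0.4070 / (0.75·0.4070 + 0.15·0.5930) ≈ 0.7743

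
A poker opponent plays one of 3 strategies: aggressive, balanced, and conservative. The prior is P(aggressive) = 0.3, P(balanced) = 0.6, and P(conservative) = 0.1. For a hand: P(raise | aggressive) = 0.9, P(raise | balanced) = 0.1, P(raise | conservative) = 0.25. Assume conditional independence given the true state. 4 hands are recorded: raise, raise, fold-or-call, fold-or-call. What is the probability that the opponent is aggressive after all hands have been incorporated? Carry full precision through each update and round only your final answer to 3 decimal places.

0.225

Apply Bayes' rule sequentially, carrying P(aggressive) forward.
After 'raise': normaliser = 0.9·0.3000 + 0.1·0.6000 + 0.25·0.1000; P(aggressive) ≈ 0.7606, P(balanced) ≈ 0.1690, P(conservative) ≈ 0.0704
After 'raise': normaliser = 0.9·0.7606 + 0.1·0.1690 + 0.25·0.0704; P(aggressive) ≈ 0.9520, P(balanced) ≈ 0.0235, P(conservative) ≈ 0.0245
After 'fold-or-call': normaliser = 0.1·0.9520 + 0.9·0.0235 + 0.75·0.0245; P(aggressive) ≈ 0.7067, P(balanced) ≈ 0.1570, P(conservative) ≈ 0.1363
After 'fold-or-call': normaliser = 0.1·0.7067 + 0.9·0.1570 + 0.75·0.1363; P(aggressive) ≈ 0.2249, P(balanced) ≈ 0.4498, P(conservative) ≈ 0.3254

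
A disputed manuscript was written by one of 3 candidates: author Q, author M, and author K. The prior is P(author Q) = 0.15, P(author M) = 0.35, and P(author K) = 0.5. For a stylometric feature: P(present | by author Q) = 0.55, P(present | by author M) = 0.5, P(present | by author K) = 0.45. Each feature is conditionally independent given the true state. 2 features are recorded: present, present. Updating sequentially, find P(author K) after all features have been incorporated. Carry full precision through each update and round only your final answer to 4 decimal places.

After 'present': normaliser = 0.55·0.1500 + 0.5·0.3500 + 0.45·0.5000; P(author Q) ≈ 0.1710, P(author M) ≈ 0.3627, P(author K) ≈ 0.4663
After 'present': normaliser = 0.55·0.1710 + 0.5·0.3627 + 0.45·0.4663; P(author Q) ≈ 0.1938, P(author M) ≈ 0.3737, P(author K) ≈ 0.4325

0.4325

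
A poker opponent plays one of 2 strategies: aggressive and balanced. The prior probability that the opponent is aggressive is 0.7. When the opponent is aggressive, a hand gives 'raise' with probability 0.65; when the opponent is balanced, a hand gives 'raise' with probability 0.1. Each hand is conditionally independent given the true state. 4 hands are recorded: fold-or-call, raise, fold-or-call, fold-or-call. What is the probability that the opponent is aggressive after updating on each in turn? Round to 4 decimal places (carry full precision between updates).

0.4715

Each posterior becomes the prior for the next update.
After 'fold-or-call': P(aggressive) = 0.35·0.7000 / (0.35·0.7000 + 0.9·0.3000) ≈ 0.4757
After 'raise': P(aggressive) = 0.65·0.4757 / (0.65·0.4757 + 0.1·0.5243) ≈ 0.8550
After 'fold-or-call': P(aggressive) = 0.35·0.8550 / (0.35·0.8550 + 0.9·0.1450) ≈ 0.6964
After 'fold-or-call': P(aggressive) = 0.35·0.6964 / (0.35·0.6964 + 0.9·0.3036) ≈ 0.4715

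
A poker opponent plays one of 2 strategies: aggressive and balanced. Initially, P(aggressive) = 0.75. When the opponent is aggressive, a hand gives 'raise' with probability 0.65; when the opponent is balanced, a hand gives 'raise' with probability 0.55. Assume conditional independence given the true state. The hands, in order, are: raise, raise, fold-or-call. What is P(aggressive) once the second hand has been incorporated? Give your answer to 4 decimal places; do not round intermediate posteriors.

0.8073

After 'raise': P(aggressive) = 0.65·0.7500 / (0.65·0.7500 + 0.55·0.2500) ≈ 0.7800
After 'raise': P(aggressive) = 0.65·0.7800 / (0.65·0.7800 + 0.55·0.2200) ≈ 0.8073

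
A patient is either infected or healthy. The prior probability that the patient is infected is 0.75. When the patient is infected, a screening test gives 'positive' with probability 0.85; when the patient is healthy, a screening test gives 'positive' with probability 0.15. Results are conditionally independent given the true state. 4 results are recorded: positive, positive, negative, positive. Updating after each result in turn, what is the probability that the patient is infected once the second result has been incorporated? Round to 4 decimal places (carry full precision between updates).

0.9897

Apply Bayes' rule sequentially, carrying P(infected) forward.
After 'positive': P(infected) = 0.85·0.7500 / (0.85·0.7500 + 0.15·0.2500) ≈ 0.9444
After 'positive': P(infected) = 0.85·0.9444 / (0.85·0.9444 + 0.15·0.0556) ≈ 0.9897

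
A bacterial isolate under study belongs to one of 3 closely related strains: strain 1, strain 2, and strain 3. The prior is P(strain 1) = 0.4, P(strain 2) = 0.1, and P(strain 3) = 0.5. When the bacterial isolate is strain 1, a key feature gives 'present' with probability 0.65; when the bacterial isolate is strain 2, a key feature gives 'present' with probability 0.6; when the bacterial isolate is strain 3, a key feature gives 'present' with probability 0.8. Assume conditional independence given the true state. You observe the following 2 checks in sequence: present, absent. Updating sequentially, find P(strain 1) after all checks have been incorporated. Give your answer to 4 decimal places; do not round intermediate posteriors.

0.4667

After 'present': normaliser = 0.65·0.4000 + 0.6·0.1000 + 0.8·0.5000; P(strain 1) ≈ 0.3611, P(strain 2) ≈ 0.0833, P(strain 3) ≈ 0.5556
After 'absent': normaliser = 0.35·0.3611 + 0.4·0.0833 + 0.2·0.5556; P(strain 1) ≈ 0.4667, P(strain 2) ≈ 0.1231, P(strain 3) ≈ 0.4103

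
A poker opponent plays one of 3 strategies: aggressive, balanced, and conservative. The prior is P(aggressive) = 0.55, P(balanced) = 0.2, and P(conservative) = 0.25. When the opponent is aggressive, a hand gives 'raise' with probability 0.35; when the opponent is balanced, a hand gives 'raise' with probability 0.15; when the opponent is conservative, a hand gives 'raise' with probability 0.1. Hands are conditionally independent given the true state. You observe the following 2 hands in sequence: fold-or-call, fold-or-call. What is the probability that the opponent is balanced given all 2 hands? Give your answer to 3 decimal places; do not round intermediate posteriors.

Apply Bayes' rule sequentially, carrying P(balanced) forward.
After 'fold-or-call': normaliser = 0.65·0.5500 + 0.85·0.2000 + 0.9·0.2500; P(aggressive) ≈ 0.4751, P(balanced) ≈ 0.2259, P(conservative) ≈ 0.2990
After 'fold-or-call': normaliser = 0.65·0.4751 + 0.85·0.2259 + 0.9·0.2990; P(aggressive) ≈ 0.4011, P(balanced) ≈ 0.2494, P(conservative) ≈ 0.3495

0.249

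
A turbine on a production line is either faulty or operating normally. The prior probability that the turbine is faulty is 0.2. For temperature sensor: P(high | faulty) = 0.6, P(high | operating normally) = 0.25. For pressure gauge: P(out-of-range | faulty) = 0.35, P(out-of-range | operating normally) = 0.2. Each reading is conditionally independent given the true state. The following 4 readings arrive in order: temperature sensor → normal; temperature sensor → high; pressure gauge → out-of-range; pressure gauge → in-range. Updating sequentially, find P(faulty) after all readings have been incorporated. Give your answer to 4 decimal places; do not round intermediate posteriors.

After temperature sensor='normal': P(faulty) = 0.4·0.2000 / (0.4·0.2000 + 0.75·0.8000) ≈ 0.1176
After temperature sensor='high': P(faulty) = 0.6·0.1176 / (0.6·0.1176 + 0.25·0.8824) ≈ 0.2424
After pressure gauge='out-of-range': P(faulty) = 0.35·0.2424 / (0.35·0.2424 + 0.2·0.7576) ≈ 0.3590
After pressure gauge='in-range': P(faulty) = 0.65·0.3590 / (0.65·0.3590 + 0.8·0.6410) ≈ 0.3127

0.3127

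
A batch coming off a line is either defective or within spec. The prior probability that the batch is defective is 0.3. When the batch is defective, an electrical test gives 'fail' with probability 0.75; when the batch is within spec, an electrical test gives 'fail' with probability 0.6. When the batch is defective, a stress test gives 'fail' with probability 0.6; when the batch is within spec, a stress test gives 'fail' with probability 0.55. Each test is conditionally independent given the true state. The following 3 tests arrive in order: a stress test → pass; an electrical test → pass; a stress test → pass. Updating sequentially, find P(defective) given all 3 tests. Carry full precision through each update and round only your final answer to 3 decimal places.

After a stress test='pass': P(defective) = 0.4·0.3000 / (0.4·0.3000 + 0.45·0.7000) ≈ 0.2759
After an electrical test='pass': P(defective) = 0.25·0.2759 / (0.25·0.2759 + 0.4·0.7241) ≈ 0.1923
After a stress test='pass': P(defective) = 0.4·0.1923 / (0.4·0.1923 + 0.45·0.8077) ≈ 0.1747

0.175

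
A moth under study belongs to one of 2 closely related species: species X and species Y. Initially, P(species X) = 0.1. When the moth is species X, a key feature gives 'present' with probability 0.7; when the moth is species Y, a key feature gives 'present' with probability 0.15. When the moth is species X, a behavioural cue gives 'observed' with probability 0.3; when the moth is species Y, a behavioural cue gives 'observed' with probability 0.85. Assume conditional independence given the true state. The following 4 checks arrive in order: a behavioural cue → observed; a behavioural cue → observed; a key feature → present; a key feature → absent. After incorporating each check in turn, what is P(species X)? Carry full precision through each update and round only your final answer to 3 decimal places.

After a behavioural cue='observed': P(species X) = 0.3·0.1000 / (0.3·0.1000 + 0.85·0.9000) ≈ 0.0377
After a behavioural cue='observed': P(species X) = 0.3·0.0377 / (0.3·0.0377 + 0.85·0.9623) ≈ 0.0137
After a key feature='present': P(species X) = 0.7·0.0137 / (0.7·0.0137 + 0.15·0.9863) ≈ 0.0607
After a key feature='absent': P(species X) = 0.3·0.0607 / (0.3·0.0607 + 0.85·0.9393) ≈ 0.0223

0.022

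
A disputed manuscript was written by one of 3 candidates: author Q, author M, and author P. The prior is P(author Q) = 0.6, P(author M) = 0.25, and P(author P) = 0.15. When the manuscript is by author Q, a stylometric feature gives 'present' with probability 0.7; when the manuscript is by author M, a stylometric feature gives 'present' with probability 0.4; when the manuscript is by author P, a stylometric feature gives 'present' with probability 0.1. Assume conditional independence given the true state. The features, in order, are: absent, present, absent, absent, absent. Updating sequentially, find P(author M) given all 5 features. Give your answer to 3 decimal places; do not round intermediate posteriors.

0.495

Each posterior becomes the prior for the next update.
After 'absent': normaliser = 0.3·0.6000 + 0.6·0.2500 + 0.9·0.1500; P(author Q) ≈ 0.3871, P(author M) ≈ 0.3226, P(author P) ≈ 0.2903
After 'present': normaliser = 0.7·0.3871 + 0.4·0.3226 + 0.1·0.2903; P(author Q) ≈ 0.6316, P(author M) ≈ 0.3008, P(author P) ≈ 0.0677
After 'absent': normaliser = 0.3·0.6316 + 0.6·0.3008 + 0.9·0.0677; P(author Q) ≈ 0.4398, P(author M) ≈ 0.4188, P(author P) ≈ 0.1414
After 'absent': normaliser = 0.3·0.4398 + 0.6·0.4188 + 0.9·0.1414; P(author Q) ≈ 0.2585, P(author M) ≈ 0.4923, P(author P) ≈ 0.2492
After 'absent': normaliser = 0.3·0.2585 + 0.6·0.4923 + 0.9·0.2492; P(author Q) ≈ 0.1298, P(author M) ≈ 0.4946, P(author P) ≈ 0.3756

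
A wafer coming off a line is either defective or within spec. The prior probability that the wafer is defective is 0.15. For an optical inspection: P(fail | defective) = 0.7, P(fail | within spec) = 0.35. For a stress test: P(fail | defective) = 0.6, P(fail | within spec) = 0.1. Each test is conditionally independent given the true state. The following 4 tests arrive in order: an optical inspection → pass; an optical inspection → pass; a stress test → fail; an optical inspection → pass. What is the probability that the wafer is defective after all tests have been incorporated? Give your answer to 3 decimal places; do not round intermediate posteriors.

After an optical inspection='pass': P(defective) = 0.3·0.1500 / (0.3·0.1500 + 0.65·0.8500) ≈ 0.0753
After an optical inspection='pass': P(defective) = 0.3·0.0753 / (0.3·0.0753 + 0.65·0.9247) ≈ 0.0362
After a stress test='fail': P(defective) = 0.6·0.0362 / (0.6·0.0362 + 0.1·0.9638) ≈ 0.1840
After an optical inspection='pass': P(defective) = 0.3·0.1840 / (0.3·0.1840 + 0.65·0.8160) ≈ 0.0943

0.094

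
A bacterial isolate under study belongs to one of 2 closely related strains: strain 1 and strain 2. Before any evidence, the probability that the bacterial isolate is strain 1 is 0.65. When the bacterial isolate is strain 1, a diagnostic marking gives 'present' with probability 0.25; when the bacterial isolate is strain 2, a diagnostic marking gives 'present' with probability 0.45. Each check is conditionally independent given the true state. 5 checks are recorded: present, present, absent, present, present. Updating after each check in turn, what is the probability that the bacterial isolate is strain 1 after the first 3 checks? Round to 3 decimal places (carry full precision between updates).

After 'present': P(strain 1) = 0.25·0.6500 / (0.25·0.6500 + 0.45·0.3500) ≈ 0.5078
After 'present': P(strain 1) = 0.25·0.5078 / (0.25·0.5078 + 0.45·0.4922) ≈ 0.3643
After 'absent': P(strain 1) = 0.75·0.3643 / (0.75·0.3643 + 0.55·0.6357) ≈ 0.4387

0.439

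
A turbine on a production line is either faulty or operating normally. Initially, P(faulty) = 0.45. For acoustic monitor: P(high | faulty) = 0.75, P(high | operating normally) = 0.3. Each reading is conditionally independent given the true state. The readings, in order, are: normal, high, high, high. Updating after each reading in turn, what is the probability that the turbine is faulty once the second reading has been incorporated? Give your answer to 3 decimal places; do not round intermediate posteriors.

0.422

After 'normal': P(faulty) = 0.25·0.4500 / (0.25·0.4500 + 0.7·0.5500) ≈ 0.2261
After 'high': P(faulty) = 0.75·0.2261 / (0.75·0.2261 + 0.3·0.7739) ≈ 0.4221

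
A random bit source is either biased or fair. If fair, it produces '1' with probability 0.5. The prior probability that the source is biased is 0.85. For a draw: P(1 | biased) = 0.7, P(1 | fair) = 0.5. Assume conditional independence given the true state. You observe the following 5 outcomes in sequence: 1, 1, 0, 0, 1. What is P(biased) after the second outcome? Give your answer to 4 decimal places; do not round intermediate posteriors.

Apply Bayes' rule sequentially, carrying P(biased) forward.
After '1': P(biased) = 0.7·0.8500 / (0.7·0.8500 + 0.5·0.1500) ≈ 0.8881
After '1': P(biased) = 0.7·0.8881 / (0.7·0.8881 + 0.5·0.1119) ≈ 0.9174

0.9174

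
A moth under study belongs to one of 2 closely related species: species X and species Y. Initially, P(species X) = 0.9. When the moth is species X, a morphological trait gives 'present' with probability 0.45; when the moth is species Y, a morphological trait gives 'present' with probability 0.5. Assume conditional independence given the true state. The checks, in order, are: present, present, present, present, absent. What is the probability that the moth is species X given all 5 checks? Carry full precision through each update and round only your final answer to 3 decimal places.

0.867

Each posterior becomes the prior for the next update.
After 'present': P(species X) = 0.45·0.9000 / (0.45·0.9000 + 0.5·0.1000) ≈ 0.8901
After 'present': P(species X) = 0.45·0.8901 / (0.45·0.8901 + 0.5·0.1099) ≈ 0.8794
After 'present': P(species X) = 0.45·0.8794 / (0.45·0.8794 + 0.5·0.1206) ≈ 0.8677
After 'present': P(species X) = 0.45·0.8677 / (0.45·0.8677 + 0.5·0.1323) ≈ 0.8552
After 'absent': P(species X) = 0.55·0.8552 / (0.55·0.8552 + 0.5·0.1448) ≈ 0.8666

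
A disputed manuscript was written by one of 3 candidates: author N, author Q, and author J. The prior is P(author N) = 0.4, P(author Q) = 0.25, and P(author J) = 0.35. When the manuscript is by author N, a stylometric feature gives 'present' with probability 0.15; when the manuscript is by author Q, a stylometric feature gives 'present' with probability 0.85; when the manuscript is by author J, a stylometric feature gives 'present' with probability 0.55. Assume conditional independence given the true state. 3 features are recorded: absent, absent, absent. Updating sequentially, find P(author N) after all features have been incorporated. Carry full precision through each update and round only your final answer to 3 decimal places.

0.882

After 'absent': normaliser = 0.85·0.4000 + 0.15·0.2500 + 0.45·0.3500; P(author N) ≈ 0.6355, P(author Q) ≈ 0.0701, P(author J) ≈ 0.2944
After 'absent': normaliser = 0.85·0.6355 + 0.15·0.0701 + 0.45·0.2944; P(author N) ≈ 0.7907, P(author Q) ≈ 0.0154, P(author J) ≈ 0.1939
After 'absent': normaliser = 0.85·0.7907 + 0.15·0.0154 + 0.45·0.1939; P(author N) ≈ 0.8824, P(author Q) ≈ 0.0030, P(author J) ≈ 0.1146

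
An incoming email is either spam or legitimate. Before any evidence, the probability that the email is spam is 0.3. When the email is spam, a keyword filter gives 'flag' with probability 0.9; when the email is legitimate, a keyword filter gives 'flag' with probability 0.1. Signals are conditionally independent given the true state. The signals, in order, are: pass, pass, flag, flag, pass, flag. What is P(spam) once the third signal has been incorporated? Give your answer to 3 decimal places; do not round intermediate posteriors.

After 'pass': P(spam) = 0.1·0.3000 / (0.1·0.3000 + 0.9·0.7000) ≈ 0.0455
After 'pass': P(spam) = 0.1·0.0455 / (0.1·0.0455 + 0.9·0.9545) ≈ 0.0053
After 'flag': P(spam) = 0.9·0.0053 / (0.9·0.0053 + 0.1·0.9947) ≈ 0.0455

0.045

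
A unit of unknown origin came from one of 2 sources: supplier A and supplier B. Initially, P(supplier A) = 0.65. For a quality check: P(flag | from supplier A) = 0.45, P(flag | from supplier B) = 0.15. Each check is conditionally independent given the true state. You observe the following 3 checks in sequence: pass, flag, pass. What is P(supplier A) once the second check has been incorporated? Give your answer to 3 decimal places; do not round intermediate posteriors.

After 'pass': P(supplier A) = 0.55·0.6500 / (0.55·0.6500 + 0.85·0.3500) ≈ 0.5458
After 'flag': P(supplier A) = 0.45·0.5458 / (0.45·0.5458 + 0.15·0.4542) ≈ 0.7828

0.783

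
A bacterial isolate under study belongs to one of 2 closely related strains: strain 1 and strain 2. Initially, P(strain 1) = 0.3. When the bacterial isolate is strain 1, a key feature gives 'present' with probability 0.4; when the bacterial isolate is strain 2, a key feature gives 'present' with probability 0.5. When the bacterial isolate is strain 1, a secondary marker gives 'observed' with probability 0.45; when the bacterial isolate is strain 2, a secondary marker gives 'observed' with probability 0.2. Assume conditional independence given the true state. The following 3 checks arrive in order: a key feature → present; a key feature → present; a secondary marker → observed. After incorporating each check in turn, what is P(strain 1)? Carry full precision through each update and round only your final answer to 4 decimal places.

0.3816

Each posterior becomes the prior for the next update.
After a key feature='present': P(strain 1) = 0.4·0.3000 / (0.4·0.3000 + 0.5·0.7000) ≈ 0.2553
After a key feature='present': P(strain 1) = 0.4·0.2553 / (0.4·0.2553 + 0.5·0.7447) ≈ 0.2152
After a secondary marker='observed': P(strain 1) = 0.45·0.2152 / (0.45·0.2152 + 0.2·0.7848) ≈ 0.3816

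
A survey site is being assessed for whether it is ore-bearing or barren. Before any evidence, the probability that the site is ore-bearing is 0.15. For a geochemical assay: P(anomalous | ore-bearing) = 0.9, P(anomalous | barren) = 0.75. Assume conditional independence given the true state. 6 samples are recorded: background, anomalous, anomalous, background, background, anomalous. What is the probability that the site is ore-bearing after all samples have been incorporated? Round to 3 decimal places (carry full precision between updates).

After 'background': P(ore) = 0.1·0.1500 / (0.1·0.1500 + 0.25·0.8500) ≈ 0.0659
After 'anomalous': P(ore) = 0.9·0.0659 / (0.9·0.0659 + 0.75·0.9341) ≈ 0.0781
After 'anomalous': P(ore) = 0.9·0.0781 / (0.9·0.0781 + 0.75·0.9219) ≈ 0.0923
After 'background': P(ore) = 0.1·0.0923 / (0.1·0.0923 + 0.25·0.9077) ≈ 0.0391
After 'background': P(ore) = 0.1·0.0391 / (0.1·0.0391 + 0.25·0.9609) ≈ 0.0160
After 'anomalous': P(ore) = 0.9·0.0160 / (0.9·0.0160 + 0.75·0.9840) ≈ 0.0191

0.019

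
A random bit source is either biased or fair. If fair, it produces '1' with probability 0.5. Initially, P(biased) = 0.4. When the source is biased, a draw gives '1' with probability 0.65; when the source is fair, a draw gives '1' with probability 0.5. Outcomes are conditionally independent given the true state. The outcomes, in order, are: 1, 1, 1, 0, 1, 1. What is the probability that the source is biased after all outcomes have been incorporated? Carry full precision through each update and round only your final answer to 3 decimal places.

0.634

After '1': P(biased) = 0.65·0.4000 / (0.65·0.4000 + 0.5·0.6000) ≈ 0.4643
After '1': P(biased) = 0.65·0.4643 / (0.65·0.4643 + 0.5·0.5357) ≈ 0.5298
After '1': P(biased) = 0.65·0.5298 / (0.65·0.5298 + 0.5·0.4702) ≈ 0.5943
After '0': P(biased) = 0.35·0.5943 / (0.35·0.5943 + 0.5·0.4057) ≈ 0.5062
After '1': P(biased) = 0.65·0.5062 / (0.65·0.5062 + 0.5·0.4938) ≈ 0.5713
After '1': P(biased) = 0.65·0.5713 / (0.65·0.5713 + 0.5·0.4287) ≈ 0.6341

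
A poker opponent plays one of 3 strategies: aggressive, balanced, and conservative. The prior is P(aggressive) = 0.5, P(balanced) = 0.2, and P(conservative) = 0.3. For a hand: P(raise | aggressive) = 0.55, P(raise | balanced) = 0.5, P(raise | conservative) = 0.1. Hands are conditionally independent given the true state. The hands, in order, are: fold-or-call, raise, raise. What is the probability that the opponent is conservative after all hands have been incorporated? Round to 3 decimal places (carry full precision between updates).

0.028

After 'fold-or-call': normaliser = 0.45·0.5000 + 0.5·0.2000 + 0.9·0.3000; P(aggressive) ≈ 0.3782, P(balanced) ≈ 0.1681, P(conservative) ≈ 0.4538
After 'raise': normaliser = 0.55·0.3782 + 0.5·0.1681 + 0.1·0.4538; P(aggressive) ≈ 0.6164, P(balanced) ≈ 0.2491, P(conservative) ≈ 0.1345
After 'raise': normaliser = 0.55·0.6164 + 0.5·0.2491 + 0.1·0.1345; P(aggressive) ≈ 0.7107, P(balanced) ≈ 0.2611, P(conservative) ≈ 0.0282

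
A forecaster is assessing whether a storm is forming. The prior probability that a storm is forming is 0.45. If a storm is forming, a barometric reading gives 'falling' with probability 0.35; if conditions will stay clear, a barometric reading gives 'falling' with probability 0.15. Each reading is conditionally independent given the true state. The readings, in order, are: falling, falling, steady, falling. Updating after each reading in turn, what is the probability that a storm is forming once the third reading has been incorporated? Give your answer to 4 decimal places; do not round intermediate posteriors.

0.7731

After 'falling': P(storm) = 0.35·0.4500 / (0.35·0.4500 + 0.15·0.5500) ≈ 0.6562
After 'falling': P(storm) = 0.35·0.6562 / (0.35·0.6562 + 0.15·0.3438) ≈ 0.8167
After 'steady': P(storm) = 0.65·0.8167 / (0.65·0.8167 + 0.85·0.1833) ≈ 0.7731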